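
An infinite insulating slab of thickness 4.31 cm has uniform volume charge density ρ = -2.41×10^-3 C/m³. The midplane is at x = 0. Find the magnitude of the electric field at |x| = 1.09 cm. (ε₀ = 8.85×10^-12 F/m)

By symmetry E is perpendicular to the slab. A Gaussian pillbox from −1.09 cm to +1.09 cm (face area A) lies entirely within the slab.
Q_enc = ρ·(2x)·A and flux = 2EA, so 2EA = 2ρxA/ε₀ ⇒ E = |ρ|x/ε₀.
E = (2.41e-3)(0.0109)/(8.85×10^-12) = 2.97×10^6 N/C.

E ≈ 2.97e6 V/m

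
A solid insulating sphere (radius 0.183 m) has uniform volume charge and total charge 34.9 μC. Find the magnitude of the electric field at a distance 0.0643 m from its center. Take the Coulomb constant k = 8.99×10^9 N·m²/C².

Use a concentric Gaussian sphere at r = 0.0643 m (r < R).
Only the charge within r is enclosed: Q_enc = Q·(r/R)³ = (34.9 μC)·(0.0643 m/0.183 m)³ = 1.514e-6 C.
By Gauss's law, ∮E·dA = E·4πr² = Q_enc/ε₀.
E = k|Q_enc|/r² = (8.99×10^9)(1.514×10^-6)/(0.0643)² = 3.29e6 N/C.

E = 3.29×10^6 N/C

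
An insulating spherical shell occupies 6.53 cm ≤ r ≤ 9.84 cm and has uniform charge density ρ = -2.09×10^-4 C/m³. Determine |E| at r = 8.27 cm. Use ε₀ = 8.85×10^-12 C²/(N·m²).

Symmetry ⇒ E = E(r) r̂. Gaussian sphere of radius r = 8.27 cm (within the shell material, 6.53 cm < r < 9.84 cm).
Enclosed charge is the volume from a to r: Q_enc = (4π/3)ρ(r³ − a³) = -2.514e-7 C.
Gauss's law: E·4πr² = Q_enc/ε₀.
E = |Q_enc|/(4πε₀r²) = (2.514×10^-7)/(4π·8.85×10^-12·(0.0827)²) = 3.31×10^5 N/C.

3.31×10^5 N/C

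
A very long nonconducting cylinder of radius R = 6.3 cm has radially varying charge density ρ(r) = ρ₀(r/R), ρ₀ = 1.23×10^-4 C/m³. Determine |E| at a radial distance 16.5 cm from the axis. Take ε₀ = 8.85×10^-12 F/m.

1.11e5 V/m

Take a coaxial cylindrical Gaussian surface of radius r = 16.5 cm and length L (r > R, full charge per length enclosed).
λ_enc = 2π ∫₀^R ρ₀(r'/R)^1 r' dr' = 2πρ₀R²/3 = 1.022×10^-6 C/m.
Since E is radial and uniform over the curved surface, Φ = E·2πrL = Q_enc/ε₀ = λ_enc L/ε₀.
E = |λ_enc|/(2πε₀r) = (1.022×10^-6)/(2π·8.85×10^-12·0.165) = 1.11×10^5 N/C.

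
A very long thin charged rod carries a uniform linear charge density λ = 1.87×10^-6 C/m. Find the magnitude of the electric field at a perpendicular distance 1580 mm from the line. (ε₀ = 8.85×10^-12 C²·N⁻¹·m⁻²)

Coaxial Gaussian cylinder, radius r = 1580 mm, length L.
Q_enc = λL, so λ_enc = 1.87e-6 C/m.
Since E is radial and uniform over the curved surface, Φ = E·2πrL = Q_enc/ε₀ = λ_enc L/ε₀.
E = |λ_enc|/(2πε₀r) = (1.87e-6)/(2π·8.85×10^-12·1.58) = 2.13e4 N/C.

|E| = 2.13e4 N/C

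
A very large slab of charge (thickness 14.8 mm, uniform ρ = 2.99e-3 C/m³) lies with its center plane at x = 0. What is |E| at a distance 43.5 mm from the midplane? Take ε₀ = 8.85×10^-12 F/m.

2.50e6 N/C

The point |x| = 43.5 mm lies outside the slab (half-thickness 0.0074 m). A symmetric pillbox spanning the full slab encloses Q_enc = ρ·d·A.
Flux = 2EA ⇒ E = |ρ|d/(2ε₀), independent of distance outside.
E = (2.99×10^-3)(0.0148)/(2·8.85×10^-12) = 2.50e6 N/C.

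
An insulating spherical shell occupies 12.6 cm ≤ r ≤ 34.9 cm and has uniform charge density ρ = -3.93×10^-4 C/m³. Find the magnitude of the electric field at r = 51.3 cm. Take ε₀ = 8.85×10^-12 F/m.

Take a concentric spherical Gaussian surface of radius r = 51.3 cm (r > 34.9 cm, enclosing the whole shell).
Q_enc = ρ·(4π/3)(b³ − a³) = (-3.93e-4)·(4π/3)·((0.349)³ − (0.126)³) = -6.668×10^-5 C.
Since E is radial and uniform over the Gaussian sphere, Φ = E·4πr² = Q_enc/ε₀.
E = |Q_enc|/(4πε₀r²) = (6.668×10^-5)/(4π·8.85×10^-12·(0.513)²) = 2.28×10^6 N/C.

|E| ≈ 2.28×10^6 N/C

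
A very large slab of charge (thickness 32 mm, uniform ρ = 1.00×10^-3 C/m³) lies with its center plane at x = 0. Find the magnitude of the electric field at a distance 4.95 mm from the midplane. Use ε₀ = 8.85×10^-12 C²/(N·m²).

By symmetry E is perpendicular to the slab. A Gaussian pillbox from −4.95 mm to +4.95 mm (face area A) lies entirely within the slab.
Q_enc = ρ·(2x)·A and flux = 2EA, so 2EA = 2ρxA/ε₀ ⇒ E = |ρ|x/ε₀.
E = (1.00×10^-3)(0.00495)/(8.85×10^-12) = 5.59×10^5 N/C.

E ≈ 5.59e5 V/m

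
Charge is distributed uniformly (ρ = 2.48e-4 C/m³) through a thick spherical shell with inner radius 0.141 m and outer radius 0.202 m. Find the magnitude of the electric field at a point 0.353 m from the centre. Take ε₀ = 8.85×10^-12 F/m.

Symmetry ⇒ E = E(r) r̂. Gaussian sphere of radius r = 0.353 m (r > 0.202 m, enclosing the whole shell).
Q_enc = ρ·(4π/3)(b³ − a³) = (2.48×10^-4)·(4π/3)·((0.202)³ − (0.141)³) = 5.65e-6 C.
Applying ∮E·dA = Q_enc/ε₀ with Φ = E(4πr²):
E = |Q_enc|/(4πε₀r²) = (5.65×10^-6)/(4π·8.85×10^-12·(0.353)²) = 4.08×10^5 N/C.

E = 4.08×10^5 N/C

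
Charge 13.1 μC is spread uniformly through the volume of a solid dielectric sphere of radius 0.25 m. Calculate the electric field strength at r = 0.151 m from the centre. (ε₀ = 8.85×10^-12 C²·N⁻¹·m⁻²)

E ≈ 1.14e6 V/m

Take a concentric spherical Gaussian surface of radius r = 0.151 m (r < R).
Only the charge within r is enclosed: Q_enc = Q·(r/R)³ = (13.1 μC)·(0.151 m/0.25 m)³ = 2.887×10^-6 C.
Applying ∮E·dA = Q_enc/ε₀ with Φ = E(4πr²):
E = |Q_enc|/(4πε₀r²) = (2.887×10^-6)/(4π·8.85×10^-12·(0.151)²) = 1.14e6 N/C.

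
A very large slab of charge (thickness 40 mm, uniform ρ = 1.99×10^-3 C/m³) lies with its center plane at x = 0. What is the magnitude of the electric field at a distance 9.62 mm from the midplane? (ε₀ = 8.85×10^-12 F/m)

2.16×10^6 N/C

By symmetry E is perpendicular to the slab. A Gaussian pillbox from −9.62 mm to +9.62 mm (face area A) lies entirely within the slab.
Q_enc = ρ·(2x)·A and flux = 2EA, so 2EA = 2ρxA/ε₀ ⇒ E = |ρ|x/ε₀.
E = (1.99×10^-3)(0.00962)/(8.85×10^-12) = 2.16×10^6 N/C.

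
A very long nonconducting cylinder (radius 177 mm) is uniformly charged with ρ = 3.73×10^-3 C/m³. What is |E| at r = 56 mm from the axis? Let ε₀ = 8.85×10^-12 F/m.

E = 1.18e7 N/C

Take a coaxial cylindrical Gaussian surface of radius r = 56 mm and length L (r < R).
Enclosed charge per unit length: λ_enc = ρ·πr² = (3.73e-3)π(0.056)² = 3.675e-5 C/m.
By Gauss's law (flux through the curved wall only), E·2πrL = λ_enc L/ε₀.
E = |λ_enc|/(2πε₀r) = (3.675×10^-5)/(2π·8.85×10^-12·0.056) = 1.18×10^7 N/C.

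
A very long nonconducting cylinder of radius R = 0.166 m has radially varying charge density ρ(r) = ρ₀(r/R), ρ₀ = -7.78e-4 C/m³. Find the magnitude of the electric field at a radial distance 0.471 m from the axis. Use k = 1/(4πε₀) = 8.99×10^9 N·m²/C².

Take a coaxial cylindrical Gaussian surface of radius r = 0.471 m and length L (r > R, full charge per length enclosed).
λ_enc = 2π ∫₀^R ρ₀(r'/R)^1 r' dr' = 2πρ₀R²/3 = -4.49×10^-5 C/m.
Gauss's law: E·2πrL = λ_enc L/ε₀.
E = 2k|λ_enc|/r = 2(8.99×10^9)(4.49e-5)/(0.471) = 1.71×10^6 N/C.

|E| ≈ 1.71×10^6 V/m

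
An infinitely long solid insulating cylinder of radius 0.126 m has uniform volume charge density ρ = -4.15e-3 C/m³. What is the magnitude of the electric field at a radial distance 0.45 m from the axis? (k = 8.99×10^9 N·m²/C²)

E = 8.27×10^6 V/m

Coaxial Gaussian cylinder, radius r = 0.45 m, length L (r > 0.126 m, full cross-section enclosed).
λ_enc = ρ·πR² = (-4.15×10^-3)π(0.126)² = -2.07×10^-4 C/m.
Applying ∮E·dA = Q_enc/ε₀ with the end caps contributing no flux:
E = 2k|λ_enc|/r = 2(8.99×10^9)(2.07×10^-4)/(0.45) = 8.27×10^6 N/C.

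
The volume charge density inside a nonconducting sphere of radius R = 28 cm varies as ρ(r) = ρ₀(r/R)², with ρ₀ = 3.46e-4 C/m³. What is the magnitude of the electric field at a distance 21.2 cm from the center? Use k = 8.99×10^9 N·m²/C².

|E| ≈ 9.50×10^5 N/C

Take a concentric spherical Gaussian surface of radius r = 21.2 cm (r < R).
Q_enc = ∫₀^r ρ(r')·4πr'² dr' = (4πρ₀/R²) ∫₀^r r'^4 dr' = 4πρ₀ r^5/(5·R²) = 4.75e-6 C.
By Gauss's law, ∮E·dA = E·4πr² = Q_enc/ε₀.
E = k|Q_enc|/r² = (8.99×10^9)(4.75×10^-6)/(0.212)² = 9.50e5 N/C.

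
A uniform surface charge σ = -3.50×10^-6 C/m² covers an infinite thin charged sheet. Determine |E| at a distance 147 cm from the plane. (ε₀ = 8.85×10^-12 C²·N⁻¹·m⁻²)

Choose a cylindrical pillbox piercing the sheet, end faces (area A) parallel to it.
Only the two end caps contribute flux: Φ = 2EA. With Q_enc = σA, Gauss's law gives E = |σ|/(2ε₀).
E = |σ|/(2ε₀) = (3.50e-6)/(2·8.85×10^-12) = 1.98×10^5 N/C.

1.98×10^5 N/C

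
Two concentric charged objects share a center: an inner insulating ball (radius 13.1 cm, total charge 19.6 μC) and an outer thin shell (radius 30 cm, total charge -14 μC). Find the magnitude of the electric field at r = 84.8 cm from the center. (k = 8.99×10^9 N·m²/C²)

By spherical symmetry E is radial; choose a Gaussian sphere of radius r = 84.8 cm (r > 30 cm, enclosing both).
Q_enc = (19.6 μC) + (-14 μC) = 5.60e-6 C.
Applying ∮E·dA = Q_enc/ε₀ with Φ = E(4πr²):
E = k|Q_enc|/r² = (8.99×10^9)(5.60×10^-6)/(0.848)² = 7.00×10^4 N/C.

E = 7.00×10^4 N/C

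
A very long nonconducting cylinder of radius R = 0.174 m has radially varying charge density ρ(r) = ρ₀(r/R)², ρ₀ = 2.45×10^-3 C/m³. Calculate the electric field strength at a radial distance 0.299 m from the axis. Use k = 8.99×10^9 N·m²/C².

Coaxial Gaussian cylinder, radius r = 0.299 m, length L (r > R, full charge per length enclosed).
λ_enc = 2π ∫₀^R ρ₀(r'/R)^2 r' dr' = 2πρ₀R²/4 = 1.165×10^-4 C/m.
Applying ∮E·dA = Q_enc/ε₀ with the end caps contributing no flux:
E = 2k|λ_enc|/r = 2(8.99×10^9)(1.165e-4)/(0.299) = 7.01e6 N/C.

E = 7.01×10^6 N/C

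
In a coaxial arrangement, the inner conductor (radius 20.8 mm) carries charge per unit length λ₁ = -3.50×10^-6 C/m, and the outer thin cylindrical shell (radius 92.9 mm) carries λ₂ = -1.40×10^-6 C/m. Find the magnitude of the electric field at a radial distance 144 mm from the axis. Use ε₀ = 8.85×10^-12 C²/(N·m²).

|E| ≈ 6.12×10^5 N/C

By cylindrical symmetry E is radial; use a coaxial Gaussian cylinder of radius 144 mm and length L (r > 92.9 mm, enclosing both).
λ_enc = λ₁ + λ₂ = (-3.50×10^-6) + (-1.40×10^-6) = -4.90×10^-6 C/m.
Gauss's law: E·2πrL = λ_enc L/ε₀.
E = |λ_enc|/(2πε₀r) = (4.90e-6)/(2π·8.85×10^-12·0.144) = 6.12×10^5 N/C.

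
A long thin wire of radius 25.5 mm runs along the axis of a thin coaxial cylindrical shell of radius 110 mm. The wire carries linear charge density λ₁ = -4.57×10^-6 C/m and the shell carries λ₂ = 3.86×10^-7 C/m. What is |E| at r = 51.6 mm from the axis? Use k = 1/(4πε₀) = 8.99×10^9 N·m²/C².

By cylindrical symmetry E is radial; use a coaxial Gaussian cylinder of radius 51.6 mm and length L (between the conductors, 25.5 mm < r < 110 mm).
Only the inner wire is enclosed; the outer shell contributes nothing inside itself. λ_enc = λ₁ = -4.57×10^-6 C/m.
By Gauss's law (flux through the curved wall only), E·2πrL = λ_enc L/ε₀.
E = 2k|λ_enc|/r = 2(8.99×10^9)(4.57×10^-6)/(0.0516) = 1.59×10^6 N/C.

E ≈ 1.59e6 N/C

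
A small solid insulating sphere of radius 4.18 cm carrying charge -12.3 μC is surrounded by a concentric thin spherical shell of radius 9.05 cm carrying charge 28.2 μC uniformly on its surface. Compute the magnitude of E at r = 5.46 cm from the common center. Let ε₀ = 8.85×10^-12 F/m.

Use a concentric Gaussian sphere at r = 5.46 cm (between the bodies, 4.18 cm < r < 9.05 cm).
The shell at 9.05 cm lies outside the Gaussian surface, so Q_enc = -12.3 μC = -1.23×10^-5 C.
Applying ∮E·dA = Q_enc/ε₀ with Φ = E(4πr²):
E = |Q_enc|/(4πε₀r²) = (1.23×10^-5)/(4π·8.85×10^-12·(0.0546)²) = 3.71×10^7 N/C.

|E| ≈ 3.71e7 V/m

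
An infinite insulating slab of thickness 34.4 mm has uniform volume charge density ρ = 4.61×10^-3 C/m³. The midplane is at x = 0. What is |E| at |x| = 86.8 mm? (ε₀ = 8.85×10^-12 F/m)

The point |x| = 86.8 mm lies outside the slab (half-thickness 0.0172 m). A symmetric pillbox spanning the full slab encloses Q_enc = ρ·d·A.
Flux = 2EA ⇒ E = |ρ|d/(2ε₀), independent of distance outside.
E = (4.61e-3)(0.0344)/(2·8.85×10^-12) = 8.96e6 N/C.

|E| = 8.96e6 N/C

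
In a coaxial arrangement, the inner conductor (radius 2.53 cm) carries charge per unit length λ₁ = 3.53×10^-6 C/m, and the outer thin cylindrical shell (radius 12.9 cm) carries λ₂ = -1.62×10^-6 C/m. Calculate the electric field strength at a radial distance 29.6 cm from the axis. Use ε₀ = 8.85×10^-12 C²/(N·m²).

E = 1.16e5 N/C

Choose a coaxial cylinder of radius r = 29.6 cm (arbitrary length L) as the Gaussian surface (r > 12.9 cm, enclosing both).
λ_enc = λ₁ + λ₂ = (3.53×10^-6) + (-1.62×10^-6) = 1.91e-6 C/m.
By Gauss's law (flux through the curved wall only), E·2πrL = λ_enc L/ε₀.
E = |λ_enc|/(2πε₀r) = (1.91×10^-6)/(2π·8.85×10^-12·0.296) = 1.16×10^5 N/C.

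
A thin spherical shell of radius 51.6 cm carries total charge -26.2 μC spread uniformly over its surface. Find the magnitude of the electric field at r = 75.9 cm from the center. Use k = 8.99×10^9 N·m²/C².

Use a concentric Gaussian sphere at r = 75.9 cm (r > 51.6 cm).
The entire shell is enclosed: Q_enc = -2.62×10^-5 C.
Since E is radial and uniform over the Gaussian sphere, Φ = E·4πr² = Q_enc/ε₀.
E = k|Q_enc|/r² = (8.99×10^9)(2.62e-5)/(0.759)² = 4.09×10^5 N/C.

|E| = 4.09×10^5 N/C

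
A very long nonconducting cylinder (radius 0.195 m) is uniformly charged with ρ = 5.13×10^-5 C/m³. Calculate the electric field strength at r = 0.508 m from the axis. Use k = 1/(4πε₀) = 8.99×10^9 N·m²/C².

Choose a coaxial cylinder of radius r = 0.508 m (arbitrary length L) as the Gaussian surface (r > 0.195 m, full cross-section enclosed).
λ_enc = ρ·πR² = (5.13e-5)π(0.195)² = 6.128×10^-6 C/m.
Gauss's law: E·2πrL = λ_enc L/ε₀.
E = 2k|λ_enc|/r = 2(8.99×10^9)(6.128×10^-6)/(0.508) = 2.17×10^5 N/C.

|E| ≈ 2.17×10^5 V/m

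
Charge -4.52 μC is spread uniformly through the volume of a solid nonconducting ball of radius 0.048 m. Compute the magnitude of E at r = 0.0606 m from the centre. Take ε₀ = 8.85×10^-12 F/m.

|E| ≈ 1.11×10^7 N/C

Take a concentric spherical Gaussian surface of radius r = 0.0606 m (r > R, so the entire charge is enclosed).
Q_enc = -4.52 μC = -4.52×10^-6 C.
Since E is radial and uniform over the Gaussian sphere, Φ = E·4πr² = Q_enc/ε₀.
E = |Q_enc|/(4πε₀r²) = (4.52×10^-6)/(4π·8.85×10^-12·(0.0606)²) = 1.11e7 N/C.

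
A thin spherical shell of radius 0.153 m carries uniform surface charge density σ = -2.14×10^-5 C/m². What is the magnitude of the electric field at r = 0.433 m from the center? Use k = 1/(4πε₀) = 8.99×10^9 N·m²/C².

E = 3.02×10^5 V/m

Symmetry ⇒ E = E(r) r̂. Gaussian sphere of radius r = 0.433 m (r > 0.153 m).
The entire shell is enclosed: Q_enc = σ·4πR² = (-2.14×10^-5)·4π·(0.153)² = -6.295e-6 C.
Gauss's law: E·4πr² = Q_enc/ε₀.
E = k|Q_enc|/r² = (8.99×10^9)(6.295×10^-6)/(0.433)² = 3.02×10^5 N/C.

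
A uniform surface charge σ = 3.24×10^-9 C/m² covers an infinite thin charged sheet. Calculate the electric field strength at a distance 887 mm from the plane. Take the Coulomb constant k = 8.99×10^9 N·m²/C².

By planar symmetry E is perpendicular to the sheet and uniform; use a Gaussian pillbox with flat faces of area A on each side of the sheet.
Only the two end caps contribute flux: Φ = 2EA. With Q_enc = σA, Gauss's law gives E = |σ|/(2ε₀).
E = 2πk|σ| = 2π(8.99×10^9)(3.24×10^-9) = 183 N/C.

|E| ≈ 183 V/m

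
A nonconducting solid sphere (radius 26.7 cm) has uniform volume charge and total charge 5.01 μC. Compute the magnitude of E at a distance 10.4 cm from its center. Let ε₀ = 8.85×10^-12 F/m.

E = 2.46e5 N/C

Use a concentric Gaussian sphere at r = 10.4 cm (r < R).
For a uniform sphere the enclosed fraction is (r/R)³, so Q_enc = (5.01 μC)(0.104/0.267)³ = 2.961×10^-7 C.
Gauss's law: E·4πr² = Q_enc/ε₀.
E = |Q_enc|/(4πε₀r²) = (2.961×10^-7)/(4π·8.85×10^-12·(0.104)²) = 2.46×10^5 N/C.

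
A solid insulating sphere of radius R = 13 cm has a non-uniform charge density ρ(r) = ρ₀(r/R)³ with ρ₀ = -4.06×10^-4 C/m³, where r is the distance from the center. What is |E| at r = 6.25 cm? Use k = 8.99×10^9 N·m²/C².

|E| ≈ 5.31e4 N/C

Take a concentric spherical Gaussian surface of radius r = 6.25 cm (r < R).
Q_enc = ∫₀^r ρ(r')·4πr'² dr' = (4πρ₀/R³) ∫₀^r r'^5 dr' = 4πρ₀ r^6/(6·R³) = -2.307e-8 C.
Applying ∮E·dA = Q_enc/ε₀ with Φ = E(4πr²):
E = k|Q_enc|/r² = (8.99×10^9)(2.307e-8)/(0.0625)² = 5.31×10^4 N/C.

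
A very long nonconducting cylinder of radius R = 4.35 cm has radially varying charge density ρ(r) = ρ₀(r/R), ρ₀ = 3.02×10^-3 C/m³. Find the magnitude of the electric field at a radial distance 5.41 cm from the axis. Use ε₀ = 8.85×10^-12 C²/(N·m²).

|E| = 3.98×10^6 N/C

Coaxial Gaussian cylinder, radius r = 5.41 cm, length L (r > R, full charge per length enclosed).
λ_enc = 2π ∫₀^R ρ₀(r'/R)^1 r' dr' = 2πρ₀R²/3 = 1.197×10^-5 C/m.
Applying ∮E·dA = Q_enc/ε₀ with the end caps contributing no flux:
E = |λ_enc|/(2πε₀r) = (1.197e-5)/(2π·8.85×10^-12·0.0541) = 3.98e6 N/C.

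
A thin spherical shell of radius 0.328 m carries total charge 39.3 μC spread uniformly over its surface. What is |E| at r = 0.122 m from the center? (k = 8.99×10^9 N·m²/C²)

Use a concentric Gaussian sphere at r = 0.122 m (inside the shell, r < 0.328 m).
No charge lies within this surface, so Q_enc = 0 and Gauss's law gives E·4πr² = 0 ⇒ E = 0.

E = 0 (no enclosed charge)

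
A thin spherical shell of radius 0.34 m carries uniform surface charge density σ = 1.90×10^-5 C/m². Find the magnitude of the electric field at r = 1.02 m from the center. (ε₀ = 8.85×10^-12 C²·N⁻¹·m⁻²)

E ≈ 2.39e5 V/m

Use a concentric Gaussian sphere at r = 1.02 m (r > 0.34 m).
The entire shell is enclosed: Q_enc = σ·4πR² = (1.90×10^-5)·4π·(0.34)² = 2.76e-5 C.
By Gauss's law, ∮E·dA = E·4πr² = Q_enc/ε₀.
E = |Q_enc|/(4πε₀r²) = (2.76e-5)/(4π·8.85×10^-12·(1.02)²) = 2.39×10^5 N/C.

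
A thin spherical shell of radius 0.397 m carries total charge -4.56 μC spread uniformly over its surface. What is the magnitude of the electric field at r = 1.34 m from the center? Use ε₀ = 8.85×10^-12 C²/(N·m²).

Use a concentric Gaussian sphere at r = 1.34 m (r > 0.397 m).
The entire shell is enclosed: Q_enc = -4.56×10^-6 C.
Gauss's law: E·4πr² = Q_enc/ε₀.
E = |Q_enc|/(4πε₀r²) = (4.56×10^-6)/(4π·8.85×10^-12·(1.34)²) = 2.28×10^4 N/C.

|E| ≈ 2.28×10^4 N/C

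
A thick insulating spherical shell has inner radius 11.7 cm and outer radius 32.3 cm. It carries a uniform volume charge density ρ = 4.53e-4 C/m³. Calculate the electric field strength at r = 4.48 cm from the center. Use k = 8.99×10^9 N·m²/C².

Use a concentric Gaussian sphere at r = 4.48 cm (r < 11.7 cm, inside the empty cavity).
Q_enc = 0 (all charge lies at larger r); Gauss's law gives E = 0.

E = 0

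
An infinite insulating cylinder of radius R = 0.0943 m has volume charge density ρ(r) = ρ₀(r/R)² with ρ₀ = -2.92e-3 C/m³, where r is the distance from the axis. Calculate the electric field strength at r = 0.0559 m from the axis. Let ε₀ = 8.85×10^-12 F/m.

1.62e6 N/C

Take a coaxial cylindrical Gaussian surface of radius r = 0.0559 m and length L (r < R).
Integrating ρ over the cross-section to radius r: λ_enc = (2πρ₀/R²) ∫₀^r r'^3 dr' = 2πρ₀ r^4/(4·R²) = -5.036×10^-6 C/m.
Applying ∮E·dA = Q_enc/ε₀ with the end caps contributing no flux:
E = |λ_enc|/(2πε₀r) = (5.036×10^-6)/(2π·8.85×10^-12·0.0559) = 1.62×10^6 N/C.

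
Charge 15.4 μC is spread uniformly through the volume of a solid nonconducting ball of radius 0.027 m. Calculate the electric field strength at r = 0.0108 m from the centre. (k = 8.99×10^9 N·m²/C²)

By spherical symmetry E is radial; choose a Gaussian sphere of radius r = 0.0108 m (r < R).
Only the charge within r is enclosed: Q_enc = Q·(r/R)³ = (15.4 μC)·(0.0108 m/0.027 m)³ = 9.856×10^-7 C.
Gauss's law: E·4πr² = Q_enc/ε₀.
E = k|Q_enc|/r² = (8.99×10^9)(9.856e-7)/(0.0108)² = 7.60×10^7 N/C.

|E| ≈ 7.60e7 V/m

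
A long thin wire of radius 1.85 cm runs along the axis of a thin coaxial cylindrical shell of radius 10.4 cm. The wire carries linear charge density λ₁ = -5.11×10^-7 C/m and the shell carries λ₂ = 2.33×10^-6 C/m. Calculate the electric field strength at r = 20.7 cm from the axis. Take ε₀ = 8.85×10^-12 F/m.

By cylindrical symmetry E is radial; use a coaxial Gaussian cylinder of radius 20.7 cm and length L (r > 10.4 cm, enclosing both).
λ_enc = λ₁ + λ₂ = (-5.11×10^-7) + (2.33e-6) = 1.819×10^-6 C/m.
Since E is radial and uniform over the curved surface, Φ = E·2πrL = Q_enc/ε₀ = λ_enc L/ε₀.
E = |λ_enc|/(2πε₀r) = (1.819e-6)/(2π·8.85×10^-12·0.207) = 1.58×10^5 N/C.

|E| ≈ 1.58e5 N/C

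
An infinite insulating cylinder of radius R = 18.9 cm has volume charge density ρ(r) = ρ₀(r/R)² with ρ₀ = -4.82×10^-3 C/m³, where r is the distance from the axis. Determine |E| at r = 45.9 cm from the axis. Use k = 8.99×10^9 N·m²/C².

|E| = 1.06e7 N/C

By cylindrical symmetry E is radial; use a coaxial Gaussian cylinder of radius 45.9 cm and length L (r > R, full charge per length enclosed).
λ_enc = 2π ∫₀^R ρ₀(r'/R)^2 r' dr' = 2πρ₀R²/4 = -2.705×10^-4 C/m.
Applying ∮E·dA = Q_enc/ε₀ with the end caps contributing no flux:
E = 2k|λ_enc|/r = 2(8.99×10^9)(2.705×10^-4)/(0.459) = 1.06×10^7 N/C.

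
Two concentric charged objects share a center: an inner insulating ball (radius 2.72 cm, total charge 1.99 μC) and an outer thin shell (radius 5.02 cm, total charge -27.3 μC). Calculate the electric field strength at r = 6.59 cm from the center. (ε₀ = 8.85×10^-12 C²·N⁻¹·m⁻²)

By spherical symmetry E is radial; choose a Gaussian sphere of radius r = 6.59 cm (r > 5.02 cm, enclosing both).
Q_enc = (1.99 μC) + (-27.3 μC) = -2.531×10^-5 C.
Applying ∮E·dA = Q_enc/ε₀ with Φ = E(4πr²):
E = |Q_enc|/(4πε₀r²) = (2.531e-5)/(4π·8.85×10^-12·(0.0659)²) = 5.24e7 N/C.

|E| = 5.24×10^7 N/C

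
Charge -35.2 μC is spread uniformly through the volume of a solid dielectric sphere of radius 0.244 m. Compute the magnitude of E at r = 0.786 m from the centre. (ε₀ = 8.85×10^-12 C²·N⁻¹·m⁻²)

|E| ≈ 5.12×10^5 V/m

Use a concentric Gaussian sphere at r = 0.786 m (r > R, so the entire charge is enclosed).
Q_enc = -35.2 μC = -3.52×10^-5 C.
Gauss's law: E·4πr² = Q_enc/ε₀.
E = |Q_enc|/(4πε₀r²) = (3.52×10^-5)/(4π·8.85×10^-12·(0.786)²) = 5.12×10^5 N/C.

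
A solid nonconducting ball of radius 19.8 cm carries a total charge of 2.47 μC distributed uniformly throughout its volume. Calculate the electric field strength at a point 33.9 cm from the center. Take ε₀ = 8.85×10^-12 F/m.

Symmetry ⇒ E = E(r) r̂. Gaussian sphere of radius r = 33.9 cm (r > R, so the entire charge is enclosed).
Q_enc = 2.47 μC = 2.47×10^-6 C.
By Gauss's law, ∮E·dA = E·4πr² = Q_enc/ε₀.
E = |Q_enc|/(4πε₀r²) = (2.47×10^-6)/(4π·8.85×10^-12·(0.339)²) = 1.93×10^5 N/C.

|E| ≈ 1.93e5 N/C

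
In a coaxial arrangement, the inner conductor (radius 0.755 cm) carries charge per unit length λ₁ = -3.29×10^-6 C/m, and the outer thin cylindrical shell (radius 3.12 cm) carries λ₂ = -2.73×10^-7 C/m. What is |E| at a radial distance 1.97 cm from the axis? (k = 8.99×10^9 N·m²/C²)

|E| = 3.00×10^6 V/m

By cylindrical symmetry E is radial; use a coaxial Gaussian cylinder of radius 1.97 cm and length L (between the conductors, 0.755 cm < r < 3.12 cm).
Only the inner wire is enclosed; the outer shell contributes nothing inside itself. λ_enc = λ₁ = -3.29×10^-6 C/m.
Since E is radial and uniform over the curved surface, Φ = E·2πrL = Q_enc/ε₀ = λ_enc L/ε₀.
E = 2k|λ_enc|/r = 2(8.99×10^9)(3.29×10^-6)/(0.0197) = 3.00e6 N/C.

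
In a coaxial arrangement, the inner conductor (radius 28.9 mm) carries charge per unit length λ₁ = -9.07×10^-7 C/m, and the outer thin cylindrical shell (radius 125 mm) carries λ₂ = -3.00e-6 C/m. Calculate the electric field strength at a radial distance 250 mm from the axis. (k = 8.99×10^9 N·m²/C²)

Coaxial Gaussian cylinder, radius r = 250 mm, length L (r > 125 mm, enclosing both).
λ_enc = λ₁ + λ₂ = (-9.07×10^-7) + (-3.00×10^-6) = -3.907×10^-6 C/m.
Gauss's law: E·2πrL = λ_enc L/ε₀.
E = 2k|λ_enc|/r = 2(8.99×10^9)(3.907e-6)/(0.25) = 2.81×10^5 N/C.

|E| = 2.81e5 N/C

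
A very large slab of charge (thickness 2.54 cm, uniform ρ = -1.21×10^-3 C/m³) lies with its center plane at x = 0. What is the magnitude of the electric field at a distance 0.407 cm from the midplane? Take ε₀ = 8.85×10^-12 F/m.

E ≈ 5.56×10^5 N/C

By symmetry E is perpendicular to the slab. A Gaussian pillbox from −0.407 cm to +0.407 cm (face area A) lies entirely within the slab.
Q_enc = ρ·(2x)·A and flux = 2EA, so 2EA = 2ρxA/ε₀ ⇒ E = |ρ|x/ε₀.
E = (1.21e-3)(0.00407)/(8.85×10^-12) = 5.56×10^5 N/C.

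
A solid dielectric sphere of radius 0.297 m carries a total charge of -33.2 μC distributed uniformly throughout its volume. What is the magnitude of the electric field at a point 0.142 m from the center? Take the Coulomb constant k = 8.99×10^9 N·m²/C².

Use a concentric Gaussian sphere at r = 0.142 m (r < R).
Only the charge within r is enclosed: Q_enc = Q·(r/R)³ = (-33.2 μC)·(0.142 m/0.297 m)³ = -3.629×10^-6 C.
Gauss's law: E·4πr² = Q_enc/ε₀.
E = k|Q_enc|/r² = (8.99×10^9)(3.629×10^-6)/(0.142)² = 1.62×10^6 N/C.

E = 1.62×10^6 V/m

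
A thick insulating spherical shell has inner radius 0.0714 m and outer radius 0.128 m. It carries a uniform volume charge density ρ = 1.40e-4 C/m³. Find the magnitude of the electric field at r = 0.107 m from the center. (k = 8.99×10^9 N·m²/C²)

E = 3.96×10^5 N/C

Take a concentric spherical Gaussian surface of radius r = 0.107 m (within the shell material, 0.0714 m < r < 0.128 m).
Enclosed charge is the volume from a to r: Q_enc = (4π/3)ρ(r³ − a³) = 5.049e-7 C.
Since E is radial and uniform over the Gaussian sphere, Φ = E·4πr² = Q_enc/ε₀.
E = k|Q_enc|/r² = (8.99×10^9)(5.049×10^-7)/(0.107)² = 3.96×10^5 N/C.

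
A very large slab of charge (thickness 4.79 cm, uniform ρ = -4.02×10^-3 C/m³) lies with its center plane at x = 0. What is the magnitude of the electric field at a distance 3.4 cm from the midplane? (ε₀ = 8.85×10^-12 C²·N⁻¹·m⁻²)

1.09×10^7 N/C

The point |x| = 3.4 cm lies outside the slab (half-thickness 0.02395 m). A symmetric pillbox spanning the full slab encloses Q_enc = ρ·d·A.
Flux = 2EA ⇒ E = |ρ|d/(2ε₀), independent of distance outside.
E = (4.02×10^-3)(0.0479)/(2·8.85×10^-12) = 1.09×10^7 N/C.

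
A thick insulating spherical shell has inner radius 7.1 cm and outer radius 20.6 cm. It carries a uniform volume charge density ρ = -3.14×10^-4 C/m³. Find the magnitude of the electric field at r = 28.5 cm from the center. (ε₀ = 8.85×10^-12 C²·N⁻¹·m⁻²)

1.22×10^6 N/C

Use a concentric Gaussian sphere at r = 28.5 cm (r > 20.6 cm, enclosing the whole shell).
Q_enc = ρ·(4π/3)(b³ − a³) = (-3.14e-4)·(4π/3)·((0.206)³ − (0.071)³) = -1.103×10^-5 C.
By Gauss's law, ∮E·dA = E·4πr² = Q_enc/ε₀.
E = |Q_enc|/(4πε₀r²) = (1.103×10^-5)/(4π·8.85×10^-12·(0.285)²) = 1.22×10^6 N/C.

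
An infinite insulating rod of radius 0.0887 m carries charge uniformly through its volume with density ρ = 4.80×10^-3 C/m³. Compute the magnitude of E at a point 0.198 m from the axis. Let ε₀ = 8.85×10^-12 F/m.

Choose a coaxial cylinder of radius r = 0.198 m (arbitrary length L) as the Gaussian surface (r > 0.0887 m, full cross-section enclosed).
λ_enc = ρ·πR² = (4.80×10^-3)π(0.0887)² = 1.186×10^-4 C/m.
By Gauss's law (flux through the curved wall only), E·2πrL = λ_enc L/ε₀.
E = |λ_enc|/(2πε₀r) = (1.186×10^-4)/(2π·8.85×10^-12·0.198) = 1.08e7 N/C.

E = 1.08×10^7 V/m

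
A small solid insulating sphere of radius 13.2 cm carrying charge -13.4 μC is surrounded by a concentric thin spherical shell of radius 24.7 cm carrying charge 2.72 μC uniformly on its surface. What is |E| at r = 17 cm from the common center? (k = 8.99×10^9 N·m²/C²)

Use a concentric Gaussian sphere at r = 17 cm (between the bodies, 13.2 cm < r < 24.7 cm).
The shell at 24.7 cm lies outside the Gaussian surface, so Q_enc = -13.4 μC = -1.34×10^-5 C.
Applying ∮E·dA = Q_enc/ε₀ with Φ = E(4πr²):
E = k|Q_enc|/r² = (8.99×10^9)(1.34×10^-5)/(0.17)² = 4.17e6 N/C.

E = 4.17e6 N/C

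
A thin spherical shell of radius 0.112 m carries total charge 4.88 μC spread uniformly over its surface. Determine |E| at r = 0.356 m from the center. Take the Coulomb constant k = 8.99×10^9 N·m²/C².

E = 3.46×10^5 N/C

Take a concentric spherical Gaussian surface of radius r = 0.356 m (r > 0.112 m).
The entire shell is enclosed: Q_enc = 4.88×10^-6 C.
Gauss's law: E·4πr² = Q_enc/ε₀.
E = k|Q_enc|/r² = (8.99×10^9)(4.88×10^-6)/(0.356)² = 3.46×10^5 N/C.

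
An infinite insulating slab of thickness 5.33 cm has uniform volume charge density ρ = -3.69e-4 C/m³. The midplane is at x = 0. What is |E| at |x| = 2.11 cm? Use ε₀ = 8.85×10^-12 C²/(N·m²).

By symmetry E is perpendicular to the slab. A Gaussian pillbox from −2.11 cm to +2.11 cm (face area A) lies entirely within the slab.
Q_enc = ρ·(2x)·A and flux = 2EA, so 2EA = 2ρxA/ε₀ ⇒ E = |ρ|x/ε₀.
E = (3.69×10^-4)(0.0211)/(8.85×10^-12) = 8.80×10^5 N/C.

|E| = 8.80e5 N/C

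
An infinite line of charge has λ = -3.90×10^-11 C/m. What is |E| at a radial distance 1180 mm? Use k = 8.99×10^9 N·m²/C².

|E| ≈ 0.594 N/C

By cylindrical symmetry E is radial; use a coaxial Gaussian cylinder of radius 1180 mm and length L.
Q_enc = λL, so λ_enc = -3.90e-11 C/m.
Since E is radial and uniform over the curved surface, Φ = E·2πrL = Q_enc/ε₀ = λ_enc L/ε₀.
E = 2k|λ_enc|/r = 2(8.99×10^9)(3.90×10^-11)/(1.18) = 0.594 N/C.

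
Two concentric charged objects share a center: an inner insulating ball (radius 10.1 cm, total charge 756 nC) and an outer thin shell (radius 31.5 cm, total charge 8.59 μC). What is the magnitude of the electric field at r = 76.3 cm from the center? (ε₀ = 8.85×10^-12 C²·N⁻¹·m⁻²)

|E| ≈ 1.44×10^5 N/C

Take a concentric spherical Gaussian surface of radius r = 76.3 cm (r > 31.5 cm, enclosing both).
Q_enc = (756 nC) + (8.59 μC) = 9.346×10^-6 C.
By Gauss's law, ∮E·dA = E·4πr² = Q_enc/ε₀.
E = |Q_enc|/(4πε₀r²) = (9.346e-6)/(4π·8.85×10^-12·(0.763)²) = 1.44×10^5 N/C.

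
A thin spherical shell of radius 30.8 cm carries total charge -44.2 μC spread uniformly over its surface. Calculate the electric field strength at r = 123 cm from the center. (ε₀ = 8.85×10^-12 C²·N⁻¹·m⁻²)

By spherical symmetry E is radial; choose a Gaussian sphere of radius r = 123 cm (r > 30.8 cm).
The entire shell is enclosed: Q_enc = -4.42×10^-5 C.
Applying ∮E·dA = Q_enc/ε₀ with Φ = E(4πr²):
E = |Q_enc|/(4πε₀r²) = (4.42×10^-5)/(4π·8.85×10^-12·(1.23)²) = 2.63×10^5 N/C.

|E| = 2.63×10^5 N/C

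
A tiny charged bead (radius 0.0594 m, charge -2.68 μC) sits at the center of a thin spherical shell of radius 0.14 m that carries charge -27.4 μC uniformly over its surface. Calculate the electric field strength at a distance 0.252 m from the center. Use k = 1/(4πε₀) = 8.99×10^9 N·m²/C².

By spherical symmetry E is radial; choose a Gaussian sphere of radius r = 0.252 m (r > 0.14 m, enclosing both).
Q_enc = (-2.68 μC) + (-27.4 μC) = -3.008e-5 C.
Since E is radial and uniform over the Gaussian sphere, Φ = E·4πr² = Q_enc/ε₀.
E = k|Q_enc|/r² = (8.99×10^9)(3.008×10^-5)/(0.252)² = 4.26×10^6 N/C.

E = 4.26e6 V/m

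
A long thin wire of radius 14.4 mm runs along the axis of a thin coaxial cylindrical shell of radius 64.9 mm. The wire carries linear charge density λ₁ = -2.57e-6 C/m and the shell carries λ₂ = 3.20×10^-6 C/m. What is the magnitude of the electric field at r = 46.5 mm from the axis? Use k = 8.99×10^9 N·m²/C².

Choose a coaxial cylinder of radius r = 46.5 mm (arbitrary length L) as the Gaussian surface (between the conductors, 14.4 mm < r < 64.9 mm).
Only the inner wire is enclosed; the outer shell contributes nothing inside itself. λ_enc = λ₁ = -2.57×10^-6 C/m.
Since E is radial and uniform over the curved surface, Φ = E·2πrL = Q_enc/ε₀ = λ_enc L/ε₀.
E = 2k|λ_enc|/r = 2(8.99×10^9)(2.57×10^-6)/(0.0465) = 9.94×10^5 N/C.

|E| ≈ 9.94×10^5 V/m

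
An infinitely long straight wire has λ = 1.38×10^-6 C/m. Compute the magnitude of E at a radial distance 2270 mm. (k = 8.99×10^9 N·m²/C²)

E ≈ 1.09×10^4 N/C

Choose a coaxial cylinder of radius r = 2270 mm (arbitrary length L) as the Gaussian surface.
Q_enc = λL, so λ_enc = 1.38×10^-6 C/m.
By Gauss's law (flux through the curved wall only), E·2πrL = λ_enc L/ε₀.
E = 2k|λ_enc|/r = 2(8.99×10^9)(1.38×10^-6)/(2.27) = 1.09e4 N/C.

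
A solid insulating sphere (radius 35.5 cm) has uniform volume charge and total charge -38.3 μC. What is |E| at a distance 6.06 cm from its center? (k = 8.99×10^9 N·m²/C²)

By spherical symmetry E is radial; choose a Gaussian sphere of radius r = 6.06 cm (r < R).
For a uniform sphere the enclosed fraction is (r/R)³, so Q_enc = (-38.3 μC)(0.0606/0.355)³ = -1.905×10^-7 C.
Applying ∮E·dA = Q_enc/ε₀ with Φ = E(4πr²):
E = k|Q_enc|/r² = (8.99×10^9)(1.905e-7)/(0.0606)² = 4.66×10^5 N/C.

|E| ≈ 4.66×10^5 N/C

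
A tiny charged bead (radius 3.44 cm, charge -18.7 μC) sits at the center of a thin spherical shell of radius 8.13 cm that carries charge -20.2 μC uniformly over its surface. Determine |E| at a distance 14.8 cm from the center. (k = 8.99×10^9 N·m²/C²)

1.60e7 N/C

Use a concentric Gaussian sphere at r = 14.8 cm (r > 8.13 cm, enclosing both).
Q_enc = (-18.7 μC) + (-20.2 μC) = -3.89×10^-5 C.
Since E is radial and uniform over the Gaussian sphere, Φ = E·4πr² = Q_enc/ε₀.
E = k|Q_enc|/r² = (8.99×10^9)(3.89e-5)/(0.148)² = 1.60e7 N/C.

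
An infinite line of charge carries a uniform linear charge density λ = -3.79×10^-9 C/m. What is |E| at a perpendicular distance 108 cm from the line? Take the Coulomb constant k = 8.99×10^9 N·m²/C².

63.1 V/m

By cylindrical symmetry E is radial; use a coaxial Gaussian cylinder of radius 108 cm and length L.
Q_enc = λL, so λ_enc = -3.79×10^-9 C/m.
Since E is radial and uniform over the curved surface, Φ = E·2πrL = Q_enc/ε₀ = λ_enc L/ε₀.
E = 2k|λ_enc|/r = 2(8.99×10^9)(3.79×10^-9)/(1.08) = 63.1 N/C.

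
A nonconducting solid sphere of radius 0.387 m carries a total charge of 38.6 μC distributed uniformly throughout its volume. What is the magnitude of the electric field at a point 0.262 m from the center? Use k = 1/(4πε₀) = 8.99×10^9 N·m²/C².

|E| ≈ 1.57×10^6 V/m

By spherical symmetry E is radial; choose a Gaussian sphere of radius r = 0.262 m (r < R).
For a uniform sphere the enclosed fraction is (r/R)³, so Q_enc = (38.6 μC)(0.262/0.387)³ = 1.198×10^-5 C.
By Gauss's law, ∮E·dA = E·4πr² = Q_enc/ε₀.
E = k|Q_enc|/r² = (8.99×10^9)(1.198×10^-5)/(0.262)² = 1.57×10^6 N/C.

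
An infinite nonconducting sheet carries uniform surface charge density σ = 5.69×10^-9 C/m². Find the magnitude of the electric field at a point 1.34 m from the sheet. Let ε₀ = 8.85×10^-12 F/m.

Choose a cylindrical pillbox piercing the sheet, end faces (area A) parallel to it.
Only the two end caps contribute flux: Φ = 2EA. With Q_enc = σA, Gauss's law gives E = |σ|/(2ε₀).
E = |σ|/(2ε₀) = (5.69×10^-9)/(2·8.85×10^-12) = 321 N/C.

E ≈ 321 N/C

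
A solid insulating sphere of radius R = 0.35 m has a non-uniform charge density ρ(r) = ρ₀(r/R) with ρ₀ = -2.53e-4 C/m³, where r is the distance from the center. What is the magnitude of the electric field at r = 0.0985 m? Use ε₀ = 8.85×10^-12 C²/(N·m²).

By spherical symmetry E is radial; choose a Gaussian sphere of radius r = 0.0985 m (r < R).
Q_enc = ∫₀^r ρ(r')·4πr'² dr' = (4πρ₀/R) ∫₀^r r'^3 dr' = 4πρ₀ r^4/(4·R) = -2.138e-7 C.
Gauss's law: E·4πr² = Q_enc/ε₀.
E = |Q_enc|/(4πε₀r²) = (2.138e-7)/(4π·8.85×10^-12·(0.0985)²) = 1.98e5 N/C.

E ≈ 1.98×10^5 N/C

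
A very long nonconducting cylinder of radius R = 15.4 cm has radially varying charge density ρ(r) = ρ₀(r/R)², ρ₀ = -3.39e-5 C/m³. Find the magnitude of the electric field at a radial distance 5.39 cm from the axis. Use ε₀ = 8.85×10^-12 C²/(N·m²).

|E| ≈ 6.32e3 N/C

Take a coaxial cylindrical Gaussian surface of radius r = 5.39 cm and length L (r < R).
λ_enc = ∫₀^r ρ(r')·2πr' dr' = (2πρ₀/R²)·r^4/4 = -1.895e-8 C/m.
Applying ∮E·dA = Q_enc/ε₀ with the end caps contributing no flux:
E = |λ_enc|/(2πε₀r) = (1.895e-8)/(2π·8.85×10^-12·0.0539) = 6.32×10^3 N/C.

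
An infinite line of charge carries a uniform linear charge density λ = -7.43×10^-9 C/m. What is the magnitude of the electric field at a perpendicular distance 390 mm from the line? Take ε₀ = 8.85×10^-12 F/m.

Choose a coaxial cylinder of radius r = 390 mm (arbitrary length L) as the Gaussian surface.
Q_enc = λL, so λ_enc = -7.43×10^-9 C/m.
Applying ∮E·dA = Q_enc/ε₀ with the end caps contributing no flux:
E = |λ_enc|/(2πε₀r) = (7.43e-9)/(2π·8.85×10^-12·0.39) = 343 N/C.

343 N/C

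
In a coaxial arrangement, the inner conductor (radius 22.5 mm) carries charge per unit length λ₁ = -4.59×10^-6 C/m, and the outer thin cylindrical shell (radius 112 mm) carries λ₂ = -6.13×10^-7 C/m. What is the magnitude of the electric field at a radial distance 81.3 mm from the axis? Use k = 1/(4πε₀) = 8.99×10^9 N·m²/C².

Coaxial Gaussian cylinder, radius r = 81.3 mm, length L (between the conductors, 22.5 mm < r < 112 mm).
Only the inner wire is enclosed; the outer shell contributes nothing inside itself. λ_enc = λ₁ = -4.59×10^-6 C/m.
Applying ∮E·dA = Q_enc/ε₀ with the end caps contributing no flux:
E = 2k|λ_enc|/r = 2(8.99×10^9)(4.59×10^-6)/(0.0813) = 1.02e6 N/C.

E = 1.02×10^6 V/m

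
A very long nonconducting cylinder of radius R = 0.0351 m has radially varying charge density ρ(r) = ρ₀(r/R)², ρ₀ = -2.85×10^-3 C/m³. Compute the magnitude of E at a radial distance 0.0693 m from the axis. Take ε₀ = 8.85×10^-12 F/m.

Coaxial Gaussian cylinder, radius r = 0.0693 m, length L (r > R, full charge per length enclosed).
λ_enc = 2π ∫₀^R ρ₀(r'/R)^2 r' dr' = 2πρ₀R²/4 = -5.515×10^-6 C/m.
Applying ∮E·dA = Q_enc/ε₀ with the end caps contributing no flux:
E = |λ_enc|/(2πε₀r) = (5.515×10^-6)/(2π·8.85×10^-12·0.0693) = 1.43e6 N/C.

1.43e6 V/m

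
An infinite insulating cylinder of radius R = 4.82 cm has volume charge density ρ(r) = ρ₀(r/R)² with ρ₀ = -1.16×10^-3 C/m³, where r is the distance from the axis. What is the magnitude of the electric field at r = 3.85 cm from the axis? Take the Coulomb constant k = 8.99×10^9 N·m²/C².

Choose a coaxial cylinder of radius r = 3.85 cm (arbitrary length L) as the Gaussian surface (r < R).
Integrating ρ over the cross-section to radius r: λ_enc = (2πρ₀/R²) ∫₀^r r'^3 dr' = 2πρ₀ r^4/(4·R²) = -1.723×10^-6 C/m.
Since E is radial and uniform over the curved surface, Φ = E·2πrL = Q_enc/ε₀ = λ_enc L/ε₀.
E = 2k|λ_enc|/r = 2(8.99×10^9)(1.723e-6)/(0.0385) = 8.05×10^5 N/C.

E = 8.05×10^5 N/C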